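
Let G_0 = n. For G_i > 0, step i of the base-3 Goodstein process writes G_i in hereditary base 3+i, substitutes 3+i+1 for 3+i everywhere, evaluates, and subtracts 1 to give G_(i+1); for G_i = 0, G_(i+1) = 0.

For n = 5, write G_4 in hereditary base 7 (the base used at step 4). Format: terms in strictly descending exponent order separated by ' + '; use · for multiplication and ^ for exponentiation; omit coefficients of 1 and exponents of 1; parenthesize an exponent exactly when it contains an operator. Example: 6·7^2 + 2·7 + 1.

5 —HB3→ 3 + 2 —bump→ 4 + 2 = 6 —(−1)→ 5
5 —HB4→ 4 + 1 —bump→ 5 + 1 = 6 —(−1)→ 5
5 —HB5→ 5 —bump→ 6 = 6 —(−1)→ 5
5 —HB6→ 5 —bump→ 5 = 5 —(−1)→ 4
4 —HB7→ 4 —bump→ 4 = 4 —(−1)→ 3

4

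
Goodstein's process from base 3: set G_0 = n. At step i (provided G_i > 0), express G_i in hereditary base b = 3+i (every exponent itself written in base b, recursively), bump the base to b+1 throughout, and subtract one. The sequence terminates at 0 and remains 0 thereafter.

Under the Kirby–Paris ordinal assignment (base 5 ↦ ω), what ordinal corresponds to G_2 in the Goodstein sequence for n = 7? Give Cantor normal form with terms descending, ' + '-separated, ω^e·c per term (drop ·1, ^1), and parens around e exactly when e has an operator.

ω + 4

step 0: 7 = 2·3 + 1; sub 4 for 3: 2·4 + 1; = 9; G_1 = 9−1 = 8
step 1: 8 = 2·4; sub 5 for 4: 2·5; = 10; G_2 = 10−1 = 9
step 2: 9 = 5 + 4; sub 6 for 5: 6 + 4; = 10; G_3 = 10−1 = 9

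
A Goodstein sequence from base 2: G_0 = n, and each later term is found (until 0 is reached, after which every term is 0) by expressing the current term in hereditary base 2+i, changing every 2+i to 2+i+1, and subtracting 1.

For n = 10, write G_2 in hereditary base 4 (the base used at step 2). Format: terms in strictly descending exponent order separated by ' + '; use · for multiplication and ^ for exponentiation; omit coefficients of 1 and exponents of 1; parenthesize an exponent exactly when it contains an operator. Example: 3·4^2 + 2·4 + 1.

G_0=10  [base 2] 2^(2 + 1) + 2  →[2↦3]→  3^(3 + 1) + 3 = 84  −1 ⇒ G_1=83
G_1=83  [base 3] 3^(3 + 1) + 2  →[3↦4]→  4^(4 + 1) + 2 = 1026  −1 ⇒ G_2=1025
G_2=1025  [base 4] 4^(4 + 1) + 1  →[4↦5]→  5^(5 + 1) + 1 = 15626  −1 ⇒ G_3=15625

4^(4 + 1) + 1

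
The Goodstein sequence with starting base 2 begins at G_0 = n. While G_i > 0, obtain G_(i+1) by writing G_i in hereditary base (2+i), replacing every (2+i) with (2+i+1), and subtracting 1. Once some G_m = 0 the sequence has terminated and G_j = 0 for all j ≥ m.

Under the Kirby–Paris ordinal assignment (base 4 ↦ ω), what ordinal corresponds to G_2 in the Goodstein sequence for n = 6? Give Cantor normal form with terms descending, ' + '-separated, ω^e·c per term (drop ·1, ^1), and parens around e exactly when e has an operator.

G_0=6  [base 2] 2^2 + 2  →[2↦3]→  3^3 + 3 = 30  −1 ⇒ G_1=29
G_1=29  [base 3] 3^3 + 2  →[3↦4]→  4^4 + 2 = 258  −1 ⇒ G_2=257
G_2=257  [base 4] 4^4 + 1  →[4↦5]→  5^5 + 1 = 3126  −1 ⇒ G_3=3125

ω^ω + 1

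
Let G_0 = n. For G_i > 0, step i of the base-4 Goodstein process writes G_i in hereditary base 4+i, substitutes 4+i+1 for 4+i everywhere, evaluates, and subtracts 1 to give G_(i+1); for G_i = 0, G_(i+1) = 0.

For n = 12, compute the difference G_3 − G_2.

i=0: 12 = 3·4 (b=4); 4→5: 3·5 = 15; 15−1 = 14
i=1: 14 = 2·5 + 4 (b=5); 5→6: 2·6 + 4 = 16; 16−1 = 15
i=2: 15 = 2·6 + 3 (b=6); 6→7: 2·7 + 3 = 17; 17−1 = 16

1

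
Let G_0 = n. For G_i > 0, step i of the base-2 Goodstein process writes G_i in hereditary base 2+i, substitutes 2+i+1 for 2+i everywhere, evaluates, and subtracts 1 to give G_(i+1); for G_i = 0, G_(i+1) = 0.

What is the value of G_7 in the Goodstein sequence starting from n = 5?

2454

step 0: 5 = 2^2 + 1; sub 3 for 2: 3^3 + 1; = 28; G_1 = 28−1 = 27
step 1: 27 = 3^3; sub 4 for 3: 4^4; = 256; G_2 = 256−1 = 255
step 2: 255 = 3·4^3 + 3·4^2 + 3·4 + 3; sub 5 for 4: 3·5^3 + 3·5^2 + 3·5 + 3; = 468; G_3 = 468−1 = 467
step 3: 467 = 3·5^3 + 3·5^2 + 3·5 + 2; sub 6 for 5: 3·6^3 + 3·6^2 + 3·6 + 2; = 776; G_4 = 776−1 = 775
step 4: 775 = 3·6^3 + 3·6^2 + 3·6 + 1; sub 7 for 6: 3·7^3 + 3·7^2 + 3·7 + 1; = 1198; G_5 = 1198−1 = 1197
step 5: 1197 = 3·7^3 + 3·7^2 + 3·7; sub 8 for 7: 3·8^3 + 3·8^2 + 3·8; = 1752; G_6 = 1752−1 = 1751
step 6: 1751 = 3·8^3 + 3·8^2 + 2·8 + 7; sub 9 for 8: 3·9^3 + 3·9^2 + 2·9 + 7; = 2455; G_7 = 2455−1 = 2454
step 7: 2454 = 3·9^3 + 3·9^2 + 2·9 + 6; sub 10 for 9: 3·10^3 + 3·10^2 + 2·10 + 6; = 3326; G_8 = 3326−1 = 3325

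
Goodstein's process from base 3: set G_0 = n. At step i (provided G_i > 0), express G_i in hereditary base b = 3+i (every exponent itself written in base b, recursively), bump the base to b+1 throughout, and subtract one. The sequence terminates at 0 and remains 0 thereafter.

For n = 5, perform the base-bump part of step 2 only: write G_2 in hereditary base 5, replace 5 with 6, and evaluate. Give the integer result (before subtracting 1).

G_0=5  [base 3] 3 + 2  →[3↦4]→  4 + 2 = 6  −1 ⇒ G_1=5
G_1=5  [base 4] 4 + 1  →[4↦5]→  5 + 1 = 6  −1 ⇒ G_2=5
G_2=5  [base 5] 5  →[5↦6]→  6 = 6  −1 ⇒ G_3=5

6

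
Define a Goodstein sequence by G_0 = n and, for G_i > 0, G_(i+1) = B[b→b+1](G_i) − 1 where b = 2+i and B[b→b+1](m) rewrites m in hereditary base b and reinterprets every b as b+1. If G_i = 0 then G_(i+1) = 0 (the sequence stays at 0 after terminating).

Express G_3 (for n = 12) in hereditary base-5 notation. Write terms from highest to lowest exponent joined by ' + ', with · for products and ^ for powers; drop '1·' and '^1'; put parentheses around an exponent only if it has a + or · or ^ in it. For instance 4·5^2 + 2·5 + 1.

step 0: 12 = 2^(2 + 1) + 2^2; sub 3 for 2: 3^(3 + 1) + 3^3; = 108; G_1 = 108−1 = 107
step 1: 107 = 3^(3 + 1) + 2·3^2 + 2·3 + 2; sub 4 for 3: 4^(4 + 1) + 2·4^2 + 2·4 + 2; = 1066; G_2 = 1066−1 = 1065
step 2: 1065 = 4^(4 + 1) + 2·4^2 + 2·4 + 1; sub 5 for 4: 5^(5 + 1) + 2·5^2 + 2·5 + 1; = 15686; G_3 = 15686−1 = 15685
step 3: 15685 = 5^(5 + 1) + 2·5^2 + 2·5; sub 6 for 5: 6^(6 + 1) + 2·6^2 + 2·6; = 280020; G_4 = 280020−1 = 280019

5^(5 + 1) + 2·5^2 + 2·5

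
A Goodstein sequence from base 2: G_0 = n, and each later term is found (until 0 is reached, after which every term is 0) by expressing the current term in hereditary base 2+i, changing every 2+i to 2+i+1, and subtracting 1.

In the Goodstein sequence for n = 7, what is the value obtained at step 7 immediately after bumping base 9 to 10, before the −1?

i=0: 7 = 2^2 + 2 + 1 (b=2); 2→3: 3^3 + 3 + 1 = 31; 31−1 = 30
i=1: 30 = 3^3 + 3 (b=3); 3→4: 4^4 + 4 = 260; 260−1 = 259
i=2: 259 = 4^4 + 3 (b=4); 4→5: 5^5 + 3 = 3128; 3128−1 = 3127
i=3: 3127 = 5^5 + 2 (b=5); 5→6: 6^6 + 2 = 46658; 46658−1 = 46657
i=4: 46657 = 6^6 + 1 (b=6); 6→7: 7^7 + 1 = 823544; 823544−1 = 823543
i=5: 823543 = 7^7 (b=7); 7→8: 8^8 = 16777216; 16777216−1 = 16777215
i=6: 16777215 = 7·8^7 + 7·8^6 + 7·8^5 + 7·8^4 + 7·8^3 + 7·8^2 + 7·8 + 7 (b=8); 8→9: 7·9^7 + 7·9^6 + 7·9^5 + 7·9^4 + 7·9^3 + 7·9^2 + 7·9 + 7 = 37665880; 37665880−1 = 37665879
i=7: 37665879 = 7·9^7 + 7·9^6 + 7·9^5 + 7·9^4 + 7·9^3 + 7·9^2 + 7·9 + 6 (b=9); 9→10: 7·10^7 + 7·10^6 + 7·10^5 + 7·10^4 + 7·10^3 + 7·10^2 + 7·10 + 6 = 77777776; 77777776−1 = 77777775

77777776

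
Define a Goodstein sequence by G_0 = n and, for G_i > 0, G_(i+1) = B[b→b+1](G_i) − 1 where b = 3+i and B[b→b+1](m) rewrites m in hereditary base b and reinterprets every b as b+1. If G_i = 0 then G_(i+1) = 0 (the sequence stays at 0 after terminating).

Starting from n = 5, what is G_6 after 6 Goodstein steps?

2

(0) 5|_3 = 3 + 2 ↦ 4 + 2|_4 = 6 ⇒ 5
(1) 5|_4 = 4 + 1 ↦ 5 + 1|_5 = 6 ⇒ 5
(2) 5|_5 = 5 ↦ 6|_6 = 6 ⇒ 5
(3) 5|_6 = 5 ↦ 5|_7 = 5 ⇒ 4
(4) 4|_7 = 4 ↦ 4|_8 = 4 ⇒ 3
(5) 3|_8 = 3 ↦ 3|_9 = 3 ⇒ 2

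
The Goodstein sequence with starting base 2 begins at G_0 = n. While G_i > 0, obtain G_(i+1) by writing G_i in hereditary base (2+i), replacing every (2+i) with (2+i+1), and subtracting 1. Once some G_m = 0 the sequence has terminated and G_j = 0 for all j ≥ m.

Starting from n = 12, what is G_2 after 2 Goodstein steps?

1065

12 —HB2→ 2^(2 + 1) + 2^2 —bump→ 3^(3 + 1) + 3^3 = 108 —(−1)→ 107
107 —HB3→ 3^(3 + 1) + 2·3^2 + 2·3 + 2 —bump→ 4^(4 + 1) + 2·4^2 + 2·4 + 2 = 1066 —(−1)→ 1065
1065 —HB4→ 4^(4 + 1) + 2·4^2 + 2·4 + 1 —bump→ 5^(5 + 1) + 2·5^2 + 2·5 + 1 = 15686 —(−1)→ 15685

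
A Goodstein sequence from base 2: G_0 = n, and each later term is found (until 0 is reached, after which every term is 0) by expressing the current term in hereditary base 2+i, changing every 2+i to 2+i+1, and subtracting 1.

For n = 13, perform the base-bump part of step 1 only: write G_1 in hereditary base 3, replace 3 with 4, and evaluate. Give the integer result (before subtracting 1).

[0] 13 ≡ 2^(2 + 1) + 2^2 + 1 (base 2). Lift 3: 109. −1: 108.
[1] 108 ≡ 3^(3 + 1) + 3^3 (base 3). Lift 4: 1280. −1: 1279.

1280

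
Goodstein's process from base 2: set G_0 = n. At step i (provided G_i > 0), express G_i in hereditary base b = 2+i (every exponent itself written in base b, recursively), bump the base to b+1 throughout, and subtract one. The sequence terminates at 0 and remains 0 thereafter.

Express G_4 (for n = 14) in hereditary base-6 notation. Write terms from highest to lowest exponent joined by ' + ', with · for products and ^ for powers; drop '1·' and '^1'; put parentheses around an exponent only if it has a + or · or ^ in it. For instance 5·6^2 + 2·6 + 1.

(0) 14|_2 = 2^(2 + 1) + 2^2 + 2 ↦ 3^(3 + 1) + 3^3 + 3|_3 = 111 ⇒ 110
(1) 110|_3 = 3^(3 + 1) + 3^3 + 2 ↦ 4^(4 + 1) + 4^4 + 2|_4 = 1282 ⇒ 1281
(2) 1281|_4 = 4^(4 + 1) + 4^4 + 1 ↦ 5^(5 + 1) + 5^5 + 1|_5 = 18751 ⇒ 18750
(3) 18750|_5 = 5^(5 + 1) + 5^5 ↦ 6^(6 + 1) + 6^6|_6 = 326592 ⇒ 326591

6^(6 + 1) + 5·6^5 + 5·6^4 + 5·6^3 + 5·6^2 + 5·6 + 5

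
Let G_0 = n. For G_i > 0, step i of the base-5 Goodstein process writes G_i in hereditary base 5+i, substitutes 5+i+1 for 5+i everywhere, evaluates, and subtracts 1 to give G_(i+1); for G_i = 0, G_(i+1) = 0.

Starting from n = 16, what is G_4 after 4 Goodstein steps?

22

(0) 16|_5 = 3·5 + 1 ↦ 3·6 + 1|_6 = 19 ⇒ 18
(1) 18|_6 = 3·6 ↦ 3·7|_7 = 21 ⇒ 20
(2) 20|_7 = 2·7 + 6 ↦ 2·8 + 6|_8 = 22 ⇒ 21
(3) 21|_8 = 2·8 + 5 ↦ 2·9 + 5|_9 = 23 ⇒ 22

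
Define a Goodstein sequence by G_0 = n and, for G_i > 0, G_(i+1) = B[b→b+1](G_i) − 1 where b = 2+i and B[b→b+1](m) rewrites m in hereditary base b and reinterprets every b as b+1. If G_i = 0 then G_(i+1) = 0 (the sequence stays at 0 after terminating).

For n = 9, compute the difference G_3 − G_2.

step 0: 9 = 2^(2 + 1) + 1; sub 3 for 2: 3^(3 + 1) + 1; = 82; G_1 = 82−1 = 81
step 1: 81 = 3^(3 + 1); sub 4 for 3: 4^(4 + 1); = 1024; G_2 = 1024−1 = 1023
step 2: 1023 = 3·4^4 + 3·4^3 + 3·4^2 + 3·4 + 3; sub 5 for 4: 3·5^5 + 3·5^3 + 3·5^2 + 3·5 + 3; = 9843; G_3 = 9843−1 = 9842

8819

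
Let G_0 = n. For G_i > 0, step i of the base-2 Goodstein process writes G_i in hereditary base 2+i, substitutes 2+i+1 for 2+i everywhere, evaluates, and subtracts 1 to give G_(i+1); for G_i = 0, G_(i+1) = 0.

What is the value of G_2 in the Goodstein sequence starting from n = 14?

G_0=14  [base 2] 2^(2 + 1) + 2^2 + 2  →[2↦3]→  3^(3 + 1) + 3^3 + 3 = 111  −1 ⇒ G_1=110
G_1=110  [base 3] 3^(3 + 1) + 3^3 + 2  →[3↦4]→  4^(4 + 1) + 4^4 + 2 = 1282  −1 ⇒ G_2=1281

1281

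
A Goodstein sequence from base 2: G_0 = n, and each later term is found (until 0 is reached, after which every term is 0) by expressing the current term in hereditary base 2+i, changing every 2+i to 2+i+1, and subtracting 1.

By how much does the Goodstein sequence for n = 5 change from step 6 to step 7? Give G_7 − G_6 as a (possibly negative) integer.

703

5 —HB2→ 2^2 + 1 —bump→ 3^3 + 1 = 28 —(−1)→ 27
27 —HB3→ 3^3 —bump→ 4^4 = 256 —(−1)→ 255
255 —HB4→ 3·4^3 + 3·4^2 + 3·4 + 3 —bump→ 3·5^3 + 3·5^2 + 3·5 + 3 = 468 —(−1)→ 467
467 —HB5→ 3·5^3 + 3·5^2 + 3·5 + 2 —bump→ 3·6^3 + 3·6^2 + 3·6 + 2 = 776 —(−1)→ 775
775 —HB6→ 3·6^3 + 3·6^2 + 3·6 + 1 —bump→ 3·7^3 + 3·7^2 + 3·7 + 1 = 1198 —(−1)→ 1197
1197 —HB7→ 3·7^3 + 3·7^2 + 3·7 —bump→ 3·8^3 + 3·8^2 + 3·8 = 1752 —(−1)→ 1751
1751 —HB8→ 3·8^3 + 3·8^2 + 2·8 + 7 —bump→ 3·9^3 + 3·9^2 + 2·9 + 7 = 2455 —(−1)→ 2454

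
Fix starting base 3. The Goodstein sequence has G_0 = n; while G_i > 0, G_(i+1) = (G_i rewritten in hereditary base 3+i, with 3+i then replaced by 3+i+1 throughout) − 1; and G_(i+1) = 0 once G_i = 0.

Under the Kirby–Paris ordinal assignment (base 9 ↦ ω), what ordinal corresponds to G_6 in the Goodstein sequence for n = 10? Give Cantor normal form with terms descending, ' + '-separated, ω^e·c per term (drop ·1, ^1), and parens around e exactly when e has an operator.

ω·4

[0] 10 ≡ 3^2 + 1 (base 3). Lift 4: 17. −1: 16.
[1] 16 ≡ 4^2 (base 4). Lift 5: 25. −1: 24.
[2] 24 ≡ 4·5 + 4 (base 5). Lift 6: 28. −1: 27.
[3] 27 ≡ 4·6 + 3 (base 6). Lift 7: 31. −1: 30.
[4] 30 ≡ 4·7 + 2 (base 7). Lift 8: 34. −1: 33.
[5] 33 ≡ 4·8 + 1 (base 8). Lift 9: 37. −1: 36.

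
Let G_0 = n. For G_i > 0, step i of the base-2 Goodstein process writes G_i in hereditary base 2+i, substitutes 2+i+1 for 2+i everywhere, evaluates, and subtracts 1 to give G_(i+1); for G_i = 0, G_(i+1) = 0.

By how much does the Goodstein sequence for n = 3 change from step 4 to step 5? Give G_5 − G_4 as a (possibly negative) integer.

-1

G_0=3  [base 2] 2 + 1  →[2↦3]→  3 + 1 = 4  −1 ⇒ G_1=3
G_1=3  [base 3] 3  →[3↦4]→  4 = 4  −1 ⇒ G_2=3
G_2=3  [base 4] 3  →[4↦5]→  3 = 3  −1 ⇒ G_3=2
G_3=2  [base 5] 2  →[5↦6]→  2 = 2  −1 ⇒ G_4=1
G_4=1  [base 6] 1  →[6↦7]→  1 = 1  −1 ⇒ G_5=0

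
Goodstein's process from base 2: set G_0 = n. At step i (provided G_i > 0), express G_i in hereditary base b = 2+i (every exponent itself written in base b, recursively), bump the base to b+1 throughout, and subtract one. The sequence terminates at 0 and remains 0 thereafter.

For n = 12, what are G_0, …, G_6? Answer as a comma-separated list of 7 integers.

12, 107, 1065, 15685, 280019, 5764910, 134217867

G_0=12  [base 2] 2^(2 + 1) + 2^2  →[2↦3]→  3^(3 + 1) + 3^3 = 108  −1 ⇒ G_1=107
G_1=107  [base 3] 3^(3 + 1) + 2·3^2 + 2·3 + 2  →[3↦4]→  4^(4 + 1) + 2·4^2 + 2·4 + 2 = 1066  −1 ⇒ G_2=1065
G_2=1065  [base 4] 4^(4 + 1) + 2·4^2 + 2·4 + 1  →[4↦5]→  5^(5 + 1) + 2·5^2 + 2·5 + 1 = 15686  −1 ⇒ G_3=15685
G_3=15685  [base 5] 5^(5 + 1) + 2·5^2 + 2·5  →[5↦6]→  6^(6 + 1) + 2·6^2 + 2·6 = 280020  −1 ⇒ G_4=280019
G_4=280019  [base 6] 6^(6 + 1) + 2·6^2 + 6 + 5  →[6↦7]→  7^(7 + 1) + 2·7^2 + 7 + 5 = 5764911  −1 ⇒ G_5=5764910
G_5=5764910  [base 7] 7^(7 + 1) + 2·7^2 + 7 + 4  →[7↦8]→  8^(8 + 1) + 2·8^2 + 8 + 4 = 134217868  −1 ⇒ G_6=134217867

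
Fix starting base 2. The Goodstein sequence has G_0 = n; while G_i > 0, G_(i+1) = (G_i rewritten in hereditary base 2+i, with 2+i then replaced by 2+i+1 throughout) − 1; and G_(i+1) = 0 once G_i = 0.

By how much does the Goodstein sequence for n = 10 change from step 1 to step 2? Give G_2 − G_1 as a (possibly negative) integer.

(0) 10|_2 = 2^(2 + 1) + 2 ↦ 3^(3 + 1) + 3|_3 = 84 ⇒ 83
(1) 83|_3 = 3^(3 + 1) + 2 ↦ 4^(4 + 1) + 2|_4 = 1026 ⇒ 1025

942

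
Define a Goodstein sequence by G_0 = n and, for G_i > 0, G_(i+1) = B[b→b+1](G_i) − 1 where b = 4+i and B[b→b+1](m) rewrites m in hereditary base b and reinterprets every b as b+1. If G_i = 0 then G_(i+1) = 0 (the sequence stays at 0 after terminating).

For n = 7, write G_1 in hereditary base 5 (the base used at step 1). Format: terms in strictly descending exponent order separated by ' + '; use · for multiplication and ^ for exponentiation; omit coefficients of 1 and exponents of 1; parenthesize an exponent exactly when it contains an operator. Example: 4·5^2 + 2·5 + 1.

step 0: 7 = 4 + 3; sub 5 for 4: 5 + 3; = 8; G_1 = 8−1 = 7
step 1: 7 = 5 + 2; sub 6 for 5: 6 + 2; = 8; G_2 = 8−1 = 7

5 + 2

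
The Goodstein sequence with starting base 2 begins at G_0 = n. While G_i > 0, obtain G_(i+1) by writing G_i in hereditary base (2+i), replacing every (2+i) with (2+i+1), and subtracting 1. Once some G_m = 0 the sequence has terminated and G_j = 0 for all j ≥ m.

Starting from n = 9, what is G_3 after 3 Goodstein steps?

i=0: 9 = 2^(2 + 1) + 1 (b=2); 2→3: 3^(3 + 1) + 1 = 82; 82−1 = 81
i=1: 81 = 3^(3 + 1) (b=3); 3→4: 4^(4 + 1) = 1024; 1024−1 = 1023
i=2: 1023 = 3·4^4 + 3·4^3 + 3·4^2 + 3·4 + 3 (b=4); 4→5: 3·5^5 + 3·5^3 + 3·5^2 + 3·5 + 3 = 9843; 9843−1 = 9842
i=3: 9842 = 3·5^5 + 3·5^3 + 3·5^2 + 3·5 + 2 (b=5); 5→6: 3·6^6 + 3·6^3 + 3·6^2 + 3·6 + 2 = 140744; 140744−1 = 140743

9842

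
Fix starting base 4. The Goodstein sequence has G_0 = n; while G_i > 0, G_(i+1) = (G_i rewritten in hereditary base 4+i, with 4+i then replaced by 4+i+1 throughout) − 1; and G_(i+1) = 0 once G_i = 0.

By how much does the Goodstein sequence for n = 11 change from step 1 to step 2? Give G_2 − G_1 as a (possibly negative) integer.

1

G_0 = 11. HB_4(11) = 2·4 + 3. Bump = 13. G_1 = 12.
G_1 = 12. HB_5(12) = 2·5 + 2. Bump = 14. G_2 = 13.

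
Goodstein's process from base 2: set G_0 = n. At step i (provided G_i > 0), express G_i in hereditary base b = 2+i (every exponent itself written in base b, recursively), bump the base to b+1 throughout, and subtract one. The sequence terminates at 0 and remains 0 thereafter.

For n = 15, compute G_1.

111

base 2: 15 = 2^(2 + 1) + 2^2 + 2 + 1; at 3: 3^(3 + 1) + 3^3 + 3 + 1 = 112; next = 111
base 3: 111 = 3^(3 + 1) + 3^3 + 3; at 4: 4^(4 + 1) + 4^4 + 4 = 1284; next = 1283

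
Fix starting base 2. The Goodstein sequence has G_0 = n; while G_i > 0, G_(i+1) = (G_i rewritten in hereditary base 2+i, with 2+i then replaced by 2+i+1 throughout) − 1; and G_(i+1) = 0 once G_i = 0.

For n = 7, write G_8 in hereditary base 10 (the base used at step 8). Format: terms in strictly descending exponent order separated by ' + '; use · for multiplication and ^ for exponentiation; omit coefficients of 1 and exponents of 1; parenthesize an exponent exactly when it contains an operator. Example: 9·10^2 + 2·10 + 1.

(0) 7|_2 = 2^2 + 2 + 1 ↦ 3^3 + 3 + 1|_3 = 31 ⇒ 30
(1) 30|_3 = 3^3 + 3 ↦ 4^4 + 4|_4 = 260 ⇒ 259
(2) 259|_4 = 4^4 + 3 ↦ 5^5 + 3|_5 = 3128 ⇒ 3127
(3) 3127|_5 = 5^5 + 2 ↦ 6^6 + 2|_6 = 46658 ⇒ 46657
(4) 46657|_6 = 6^6 + 1 ↦ 7^7 + 1|_7 = 823544 ⇒ 823543
(5) 823543|_7 = 7^7 ↦ 8^8|_8 = 16777216 ⇒ 16777215
(6) 16777215|_8 = 7·8^7 + 7·8^6 + 7·8^5 + 7·8^4 + 7·8^3 + 7·8^2 + 7·8 + 7 ↦ 7·9^7 + 7·9^6 + 7·9^5 + 7·9^4 + 7·9^3 + 7·9^2 + 7·9 + 7|_9 = 37665880 ⇒ 37665879
(7) 37665879|_9 = 7·9^7 + 7·9^6 + 7·9^5 + 7·9^4 + 7·9^3 + 7·9^2 + 7·9 + 6 ↦ 7·10^7 + 7·10^6 + 7·10^5 + 7·10^4 + 7·10^3 + 7·10^2 + 7·10 + 6|_10 = 77777776 ⇒ 77777775
(8) 77777775|_10 = 7·10^7 + 7·10^6 + 7·10^5 + 7·10^4 + 7·10^3 + 7·10^2 + 7·10 + 5 ↦ 7·11^7 + 7·11^6 + 7·11^5 + 7·11^4 + 7·11^3 + 7·11^2 + 7·11 + 5|_11 = 150051214 ⇒ 150051213

7·10^7 + 7·10^6 + 7·10^5 + 7·10^4 + 7·10^3 + 7·10^2 + 7·10 + 5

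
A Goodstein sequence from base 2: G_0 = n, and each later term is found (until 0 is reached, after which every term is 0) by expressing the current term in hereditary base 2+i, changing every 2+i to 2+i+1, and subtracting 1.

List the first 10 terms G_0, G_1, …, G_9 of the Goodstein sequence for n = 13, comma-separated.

[0] 13 ≡ 2^(2 + 1) + 2^2 + 1 (base 2). Lift 3: 109. −1: 108.
[1] 108 ≡ 3^(3 + 1) + 3^3 (base 3). Lift 4: 1280. −1: 1279.
[2] 1279 ≡ 4^(4 + 1) + 3·4^3 + 3·4^2 + 3·4 + 3 (base 4). Lift 5: 16093. −1: 16092.
[3] 16092 ≡ 5^(5 + 1) + 3·5^3 + 3·5^2 + 3·5 + 2 (base 5). Lift 6: 280712. −1: 280711.
[4] 280711 ≡ 6^(6 + 1) + 3·6^3 + 3·6^2 + 3·6 + 1 (base 6). Lift 7: 5765999. −1: 5765998.
[5] 5765998 ≡ 7^(7 + 1) + 3·7^3 + 3·7^2 + 3·7 (base 7). Lift 8: 134219480. −1: 134219479.
[6] 134219479 ≡ 8^(8 + 1) + 3·8^3 + 3·8^2 + 2·8 + 7 (base 8). Lift 9: 3486786856. −1: 3486786855.
[7] 3486786855 ≡ 9^(9 + 1) + 3·9^3 + 3·9^2 + 2·9 + 6 (base 9). Lift 10: 100000003326. −1: 100000003325.
[8] 100000003325 ≡ 10^(10 + 1) + 3·10^3 + 3·10^2 + 2·10 + 5 (base 10). Lift 11: 3138428381104. −1: 3138428381103.

13, 108, 1279, 16092, 280711, 5765998, 134219479, 3486786855, 100000003325, 3138428381103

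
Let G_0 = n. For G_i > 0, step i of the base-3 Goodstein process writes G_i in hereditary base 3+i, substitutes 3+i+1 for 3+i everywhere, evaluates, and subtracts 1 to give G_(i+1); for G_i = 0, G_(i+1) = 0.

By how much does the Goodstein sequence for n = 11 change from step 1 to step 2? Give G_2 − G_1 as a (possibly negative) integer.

8

11 —HB3→ 3^2 + 2 —bump→ 4^2 + 2 = 18 —(−1)→ 17
17 —HB4→ 4^2 + 1 —bump→ 5^2 + 1 = 26 —(−1)→ 25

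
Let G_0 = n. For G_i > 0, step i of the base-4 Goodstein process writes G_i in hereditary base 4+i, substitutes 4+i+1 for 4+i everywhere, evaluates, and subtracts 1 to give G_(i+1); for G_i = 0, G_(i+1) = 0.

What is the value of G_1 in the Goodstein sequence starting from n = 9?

G_0=9  [base 4] 2·4 + 1  →[4↦5]→  2·5 + 1 = 11  −1 ⇒ G_1=10
G_1=10  [base 5] 2·5  →[5↦6]→  2·6 = 12  −1 ⇒ G_2=11

10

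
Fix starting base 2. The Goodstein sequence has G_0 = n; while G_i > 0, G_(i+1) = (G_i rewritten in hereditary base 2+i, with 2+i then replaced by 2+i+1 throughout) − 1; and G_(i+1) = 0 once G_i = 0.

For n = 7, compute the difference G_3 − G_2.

[0] 7 ≡ 2^2 + 2 + 1 (base 2). Lift 3: 31. −1: 30.
[1] 30 ≡ 3^3 + 3 (base 3). Lift 4: 260. −1: 259.
[2] 259 ≡ 4^4 + 3 (base 4). Lift 5: 3128. −1: 3127.

2868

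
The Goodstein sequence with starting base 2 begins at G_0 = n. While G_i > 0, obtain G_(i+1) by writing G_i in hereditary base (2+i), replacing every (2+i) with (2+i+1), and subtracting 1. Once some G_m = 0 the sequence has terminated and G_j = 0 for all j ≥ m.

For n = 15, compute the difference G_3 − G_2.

base 2: 15 = 2^(2 + 1) + 2^2 + 2 + 1; at 3: 3^(3 + 1) + 3^3 + 3 + 1 = 112; next = 111
base 3: 111 = 3^(3 + 1) + 3^3 + 3; at 4: 4^(4 + 1) + 4^4 + 4 = 1284; next = 1283
base 4: 1283 = 4^(4 + 1) + 4^4 + 3; at 5: 5^(5 + 1) + 5^5 + 3 = 18753; next = 18752

17469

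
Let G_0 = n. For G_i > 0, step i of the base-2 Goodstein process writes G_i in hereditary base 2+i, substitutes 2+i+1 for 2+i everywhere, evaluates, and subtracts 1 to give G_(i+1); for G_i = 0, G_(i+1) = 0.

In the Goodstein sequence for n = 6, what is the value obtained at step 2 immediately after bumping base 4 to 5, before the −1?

G_0=6  [base 2] 2^2 + 2  →[2↦3]→  3^3 + 3 = 30  −1 ⇒ G_1=29
G_1=29  [base 3] 3^3 + 2  →[3↦4]→  4^4 + 2 = 258  −1 ⇒ G_2=257
G_2=257  [base 4] 4^4 + 1  →[4↦5]→  5^5 + 1 = 3126  −1 ⇒ G_3=3125

3126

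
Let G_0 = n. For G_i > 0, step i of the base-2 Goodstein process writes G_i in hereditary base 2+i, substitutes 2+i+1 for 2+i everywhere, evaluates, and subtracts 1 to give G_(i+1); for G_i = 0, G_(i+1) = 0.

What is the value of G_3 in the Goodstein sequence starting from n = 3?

2

base 2: 3 = 2 + 1; at 3: 3 + 1 = 4; next = 3
base 3: 3 = 3; at 4: 4 = 4; next = 3
base 4: 3 = 3; at 5: 3 = 3; next = 2
base 5: 2 = 2; at 6: 2 = 2; next = 1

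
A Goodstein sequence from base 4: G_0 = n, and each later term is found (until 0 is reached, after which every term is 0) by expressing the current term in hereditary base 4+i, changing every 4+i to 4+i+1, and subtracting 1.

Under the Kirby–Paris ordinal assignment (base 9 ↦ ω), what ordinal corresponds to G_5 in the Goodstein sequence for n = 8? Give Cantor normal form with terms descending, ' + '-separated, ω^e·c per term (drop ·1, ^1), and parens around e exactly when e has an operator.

G_0=8  [base 4] 2·4  →[4↦5]→  2·5 = 10  −1 ⇒ G_1=9
G_1=9  [base 5] 5 + 4  →[5↦6]→  6 + 4 = 10  −1 ⇒ G_2=9
G_2=9  [base 6] 6 + 3  →[6↦7]→  7 + 3 = 10  −1 ⇒ G_3=9
G_3=9  [base 7] 7 + 2  →[7↦8]→  8 + 2 = 10  −1 ⇒ G_4=9
G_4=9  [base 8] 8 + 1  →[8↦9]→  9 + 1 = 10  −1 ⇒ G_5=9
G_5=9  [base 9] 9  →[9↦10]→  10 = 10  −1 ⇒ G_6=9

ω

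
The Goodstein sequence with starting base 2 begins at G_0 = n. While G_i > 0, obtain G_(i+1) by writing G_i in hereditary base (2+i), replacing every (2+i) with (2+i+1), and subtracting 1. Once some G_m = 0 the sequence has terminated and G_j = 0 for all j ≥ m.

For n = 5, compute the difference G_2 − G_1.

[0] 5 ≡ 2^2 + 1 (base 2). Lift 3: 28. −1: 27.
[1] 27 ≡ 3^3 (base 3). Lift 4: 256. −1: 255.

228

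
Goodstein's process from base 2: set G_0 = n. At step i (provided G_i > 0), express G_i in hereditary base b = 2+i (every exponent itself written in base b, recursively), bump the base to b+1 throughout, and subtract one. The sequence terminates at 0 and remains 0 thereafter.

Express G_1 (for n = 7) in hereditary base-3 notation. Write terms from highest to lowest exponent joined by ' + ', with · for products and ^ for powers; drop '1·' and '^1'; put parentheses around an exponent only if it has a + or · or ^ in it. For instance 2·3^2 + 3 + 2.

3^3 + 3

i=0: 7 = 2^2 + 2 + 1 (b=2); 2→3: 3^3 + 3 + 1 = 31; 31−1 = 30
i=1: 30 = 3^3 + 3 (b=3); 3→4: 4^4 + 4 = 260; 260−1 = 259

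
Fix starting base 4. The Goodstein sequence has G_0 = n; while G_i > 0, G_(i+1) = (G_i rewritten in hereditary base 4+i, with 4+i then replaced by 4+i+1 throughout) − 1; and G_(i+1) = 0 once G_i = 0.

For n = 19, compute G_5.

69

[0] 19 ≡ 4^2 + 3 (base 4). Lift 5: 28. −1: 27.
[1] 27 ≡ 5^2 + 2 (base 5). Lift 6: 38. −1: 37.
[2] 37 ≡ 6^2 + 1 (base 6). Lift 7: 50. −1: 49.
[3] 49 ≡ 7^2 (base 7). Lift 8: 64. −1: 63.
[4] 63 ≡ 7·8 + 7 (base 8). Lift 9: 70. −1: 69.
[5] 69 ≡ 7·9 + 6 (base 9). Lift 10: 76. −1: 75.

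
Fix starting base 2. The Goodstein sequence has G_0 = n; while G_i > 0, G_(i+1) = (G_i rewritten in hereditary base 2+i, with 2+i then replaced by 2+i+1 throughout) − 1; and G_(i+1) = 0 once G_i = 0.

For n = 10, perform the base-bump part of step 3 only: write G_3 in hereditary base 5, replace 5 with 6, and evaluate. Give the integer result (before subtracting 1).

279936

G_0=10  [base 2] 2^(2 + 1) + 2  →[2↦3]→  3^(3 + 1) + 3 = 84  −1 ⇒ G_1=83
G_1=83  [base 3] 3^(3 + 1) + 2  →[3↦4]→  4^(4 + 1) + 2 = 1026  −1 ⇒ G_2=1025
G_2=1025  [base 4] 4^(4 + 1) + 1  →[4↦5]→  5^(5 + 1) + 1 = 15626  −1 ⇒ G_3=15625
G_3=15625  [base 5] 5^(5 + 1)  →[5↦6]→  6^(6 + 1) = 279936  −1 ⇒ G_4=279935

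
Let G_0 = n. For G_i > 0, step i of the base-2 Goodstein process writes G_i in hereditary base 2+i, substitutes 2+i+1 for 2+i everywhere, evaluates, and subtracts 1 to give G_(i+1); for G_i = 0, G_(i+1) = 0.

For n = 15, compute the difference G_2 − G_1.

1172

[0] 15 ≡ 2^(2 + 1) + 2^2 + 2 + 1 (base 2). Lift 3: 112. −1: 111.
[1] 111 ≡ 3^(3 + 1) + 3^3 + 3 (base 3). Lift 4: 1284. −1: 1283.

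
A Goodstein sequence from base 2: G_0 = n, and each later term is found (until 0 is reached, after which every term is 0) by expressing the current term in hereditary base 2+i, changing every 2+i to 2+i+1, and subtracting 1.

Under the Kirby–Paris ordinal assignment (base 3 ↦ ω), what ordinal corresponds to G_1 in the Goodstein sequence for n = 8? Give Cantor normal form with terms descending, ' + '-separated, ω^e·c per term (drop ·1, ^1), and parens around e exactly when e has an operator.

ω^ω·2 + ω^2·2 + ω·2 + 2

(0) 8|_2 = 2^(2 + 1) ↦ 3^(3 + 1)|_3 = 81 ⇒ 80
(1) 80|_3 = 2·3^3 + 2·3^2 + 2·3 + 2 ↦ 2·4^4 + 2·4^2 + 2·4 + 2|_4 = 554 ⇒ 553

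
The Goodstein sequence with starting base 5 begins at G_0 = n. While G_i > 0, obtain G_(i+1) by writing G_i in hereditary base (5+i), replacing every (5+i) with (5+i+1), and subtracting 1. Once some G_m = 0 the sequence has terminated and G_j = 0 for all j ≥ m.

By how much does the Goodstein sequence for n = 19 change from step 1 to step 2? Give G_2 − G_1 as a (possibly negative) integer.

(0) 19|_5 = 3·5 + 4 ↦ 3·6 + 4|_6 = 22 ⇒ 21
(1) 21|_6 = 3·6 + 3 ↦ 3·7 + 3|_7 = 24 ⇒ 23

2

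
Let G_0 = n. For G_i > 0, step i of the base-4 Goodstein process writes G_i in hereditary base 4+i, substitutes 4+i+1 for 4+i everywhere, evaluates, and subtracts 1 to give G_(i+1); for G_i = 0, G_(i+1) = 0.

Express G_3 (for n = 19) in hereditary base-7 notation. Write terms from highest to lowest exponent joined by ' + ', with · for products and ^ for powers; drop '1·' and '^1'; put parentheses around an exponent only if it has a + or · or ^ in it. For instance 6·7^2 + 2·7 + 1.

7^2

(0) 19|_4 = 4^2 + 3 ↦ 5^2 + 3|_5 = 28 ⇒ 27
(1) 27|_5 = 5^2 + 2 ↦ 6^2 + 2|_6 = 38 ⇒ 37
(2) 37|_6 = 6^2 + 1 ↦ 7^2 + 1|_7 = 50 ⇒ 49
(3) 49|_7 = 7^2 ↦ 8^2|_8 = 64 ⇒ 63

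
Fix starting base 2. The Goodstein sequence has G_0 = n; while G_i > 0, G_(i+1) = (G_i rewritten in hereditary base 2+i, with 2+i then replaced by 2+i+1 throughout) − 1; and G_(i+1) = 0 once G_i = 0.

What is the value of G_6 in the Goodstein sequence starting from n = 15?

15 —HB2→ 2^(2 + 1) + 2^2 + 2 + 1 —bump→ 3^(3 + 1) + 3^3 + 3 + 1 = 112 —(−1)→ 111
111 —HB3→ 3^(3 + 1) + 3^3 + 3 —bump→ 4^(4 + 1) + 4^4 + 4 = 1284 —(−1)→ 1283
1283 —HB4→ 4^(4 + 1) + 4^4 + 3 —bump→ 5^(5 + 1) + 5^5 + 3 = 18753 —(−1)→ 18752
18752 —HB5→ 5^(5 + 1) + 5^5 + 2 —bump→ 6^(6 + 1) + 6^6 + 2 = 326594 —(−1)→ 326593
326593 —HB6→ 6^(6 + 1) + 6^6 + 1 —bump→ 7^(7 + 1) + 7^7 + 1 = 6588345 —(−1)→ 6588344
6588344 —HB7→ 7^(7 + 1) + 7^7 —bump→ 8^(8 + 1) + 8^8 = 150994944 —(−1)→ 150994943

150994943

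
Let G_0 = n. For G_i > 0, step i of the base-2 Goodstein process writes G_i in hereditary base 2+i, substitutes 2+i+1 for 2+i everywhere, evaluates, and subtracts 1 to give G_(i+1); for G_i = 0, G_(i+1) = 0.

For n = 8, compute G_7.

step 0: 8 = 2^(2 + 1); sub 3 for 2: 3^(3 + 1); = 81; G_1 = 81−1 = 80
step 1: 80 = 2·3^3 + 2·3^2 + 2·3 + 2; sub 4 for 3: 2·4^4 + 2·4^2 + 2·4 + 2; = 554; G_2 = 554−1 = 553
step 2: 553 = 2·4^4 + 2·4^2 + 2·4 + 1; sub 5 for 4: 2·5^5 + 2·5^2 + 2·5 + 1; = 6311; G_3 = 6311−1 = 6310
step 3: 6310 = 2·5^5 + 2·5^2 + 2·5; sub 6 for 5: 2·6^6 + 2·6^2 + 2·6; = 93396; G_4 = 93396−1 = 93395
step 4: 93395 = 2·6^6 + 2·6^2 + 6 + 5; sub 7 for 6: 2·7^7 + 2·7^2 + 7 + 5; = 1647196; G_5 = 1647196−1 = 1647195
step 5: 1647195 = 2·7^7 + 2·7^2 + 7 + 4; sub 8 for 7: 2·8^8 + 2·8^2 + 8 + 4; = 33554572; G_6 = 33554572−1 = 33554571
step 6: 33554571 = 2·8^8 + 2·8^2 + 8 + 3; sub 9 for 8: 2·9^9 + 2·9^2 + 9 + 3; = 774841152; G_7 = 774841152−1 = 774841151

774841151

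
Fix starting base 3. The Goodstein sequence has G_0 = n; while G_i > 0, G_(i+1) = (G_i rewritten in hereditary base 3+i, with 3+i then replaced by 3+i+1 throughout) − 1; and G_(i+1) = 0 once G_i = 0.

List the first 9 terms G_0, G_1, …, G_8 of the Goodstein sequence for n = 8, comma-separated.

8 —HB3→ 2·3 + 2 —bump→ 2·4 + 2 = 10 —(−1)→ 9
9 —HB4→ 2·4 + 1 —bump→ 2·5 + 1 = 11 —(−1)→ 10
10 —HB5→ 2·5 —bump→ 2·6 = 12 —(−1)→ 11
11 —HB6→ 6 + 5 —bump→ 7 + 5 = 12 —(−1)→ 11
11 —HB7→ 7 + 4 —bump→ 8 + 4 = 12 —(−1)→ 11
11 —HB8→ 8 + 3 —bump→ 9 + 3 = 12 —(−1)→ 11
11 —HB9→ 9 + 2 —bump→ 10 + 2 = 12 —(−1)→ 11
11 —HB10→ 10 + 1 —bump→ 11 + 1 = 12 —(−1)→ 11

8, 9, 10, 11, 11, 11, 11, 11, 11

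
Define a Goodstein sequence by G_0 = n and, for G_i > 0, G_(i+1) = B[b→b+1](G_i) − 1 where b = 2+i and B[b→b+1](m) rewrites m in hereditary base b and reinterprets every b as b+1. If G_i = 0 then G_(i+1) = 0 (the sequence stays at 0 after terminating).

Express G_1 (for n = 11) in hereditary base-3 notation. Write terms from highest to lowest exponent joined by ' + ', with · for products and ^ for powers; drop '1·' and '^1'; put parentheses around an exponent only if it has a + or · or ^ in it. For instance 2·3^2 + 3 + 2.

(0) 11|_2 = 2^(2 + 1) + 2 + 1 ↦ 3^(3 + 1) + 3 + 1|_3 = 85 ⇒ 84
(1) 84|_3 = 3^(3 + 1) + 3 ↦ 4^(4 + 1) + 4|_4 = 1028 ⇒ 1027

3^(3 + 1) + 3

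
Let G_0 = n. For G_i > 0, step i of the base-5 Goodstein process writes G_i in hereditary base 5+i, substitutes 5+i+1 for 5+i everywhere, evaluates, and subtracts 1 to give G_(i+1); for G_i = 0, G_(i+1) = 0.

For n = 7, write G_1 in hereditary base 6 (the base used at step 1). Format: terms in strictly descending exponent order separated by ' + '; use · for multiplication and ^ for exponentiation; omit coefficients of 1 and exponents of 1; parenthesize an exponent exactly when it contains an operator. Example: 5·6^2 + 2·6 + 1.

6 + 1

G_0=7  [base 5] 5 + 2  →[5↦6]→  6 + 2 = 8  −1 ⇒ G_1=7
G_1=7  [base 6] 6 + 1  →[6↦7]→  7 + 1 = 8  −1 ⇒ G_2=7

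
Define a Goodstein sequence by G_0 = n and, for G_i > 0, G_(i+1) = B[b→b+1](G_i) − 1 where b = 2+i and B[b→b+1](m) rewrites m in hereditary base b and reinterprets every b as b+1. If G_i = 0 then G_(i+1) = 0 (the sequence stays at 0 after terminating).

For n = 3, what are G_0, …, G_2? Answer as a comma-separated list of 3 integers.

G_0 = 3. HB_2(3) = 2 + 1. Bump = 4. G_1 = 3.
G_1 = 3. HB_3(3) = 3. Bump = 4. G_2 = 3.

3, 3, 3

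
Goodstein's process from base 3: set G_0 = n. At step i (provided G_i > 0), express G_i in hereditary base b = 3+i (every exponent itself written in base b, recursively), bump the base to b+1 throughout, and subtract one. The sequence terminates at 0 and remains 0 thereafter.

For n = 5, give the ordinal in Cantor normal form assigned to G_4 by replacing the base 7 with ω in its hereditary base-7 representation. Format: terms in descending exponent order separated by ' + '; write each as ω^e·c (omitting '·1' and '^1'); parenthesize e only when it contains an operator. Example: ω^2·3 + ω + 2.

step 0: 5 = 3 + 2; sub 4 for 3: 4 + 2; = 6; G_1 = 6−1 = 5
step 1: 5 = 4 + 1; sub 5 for 4: 5 + 1; = 6; G_2 = 6−1 = 5
step 2: 5 = 5; sub 6 for 5: 6; = 6; G_3 = 6−1 = 5
step 3: 5 = 5; sub 7 for 6: 5; = 5; G_4 = 5−1 = 4

4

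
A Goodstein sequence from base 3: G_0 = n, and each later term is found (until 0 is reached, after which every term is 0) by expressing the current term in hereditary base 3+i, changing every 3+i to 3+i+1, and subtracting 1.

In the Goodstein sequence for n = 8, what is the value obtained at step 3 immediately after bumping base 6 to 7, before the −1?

12

step 0: 8 = 2·3 + 2; sub 4 for 3: 2·4 + 2; = 10; G_1 = 10−1 = 9
step 1: 9 = 2·4 + 1; sub 5 for 4: 2·5 + 1; = 11; G_2 = 11−1 = 10
step 2: 10 = 2·5; sub 6 for 5: 2·6; = 12; G_3 = 12−1 = 11
step 3: 11 = 6 + 5; sub 7 for 6: 7 + 5; = 12; G_4 = 12−1 = 11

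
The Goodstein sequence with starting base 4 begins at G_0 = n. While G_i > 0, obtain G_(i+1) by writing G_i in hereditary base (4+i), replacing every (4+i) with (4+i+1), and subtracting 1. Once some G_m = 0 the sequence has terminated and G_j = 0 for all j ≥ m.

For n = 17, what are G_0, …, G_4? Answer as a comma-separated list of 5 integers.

17, 25, 35, 39, 43

base 4: 17 = 4^2 + 1; at 5: 5^2 + 1 = 26; next = 25
base 5: 25 = 5^2; at 6: 6^2 = 36; next = 35
base 6: 35 = 5·6 + 5; at 7: 5·7 + 5 = 40; next = 39
base 7: 39 = 5·7 + 4; at 8: 5·8 + 4 = 44; next = 43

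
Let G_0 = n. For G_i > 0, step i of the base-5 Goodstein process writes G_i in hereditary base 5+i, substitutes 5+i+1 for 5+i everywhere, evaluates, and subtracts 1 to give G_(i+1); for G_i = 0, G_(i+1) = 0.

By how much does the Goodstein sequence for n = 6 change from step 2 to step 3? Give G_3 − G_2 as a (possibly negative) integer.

-1

base 5: 6 = 5 + 1; at 6: 6 + 1 = 7; next = 6
base 6: 6 = 6; at 7: 7 = 7; next = 6
base 7: 6 = 6; at 8: 6 = 6; next = 5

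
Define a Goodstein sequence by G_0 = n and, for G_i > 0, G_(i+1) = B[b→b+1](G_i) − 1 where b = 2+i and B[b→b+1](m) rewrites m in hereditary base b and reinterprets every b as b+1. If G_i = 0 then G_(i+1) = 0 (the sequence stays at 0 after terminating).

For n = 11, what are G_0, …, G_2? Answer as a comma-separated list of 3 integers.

step 0: 11 = 2^(2 + 1) + 2 + 1; sub 3 for 2: 3^(3 + 1) + 3 + 1; = 85; G_1 = 85−1 = 84
step 1: 84 = 3^(3 + 1) + 3; sub 4 for 3: 4^(4 + 1) + 4; = 1028; G_2 = 1028−1 = 1027

11, 84, 1027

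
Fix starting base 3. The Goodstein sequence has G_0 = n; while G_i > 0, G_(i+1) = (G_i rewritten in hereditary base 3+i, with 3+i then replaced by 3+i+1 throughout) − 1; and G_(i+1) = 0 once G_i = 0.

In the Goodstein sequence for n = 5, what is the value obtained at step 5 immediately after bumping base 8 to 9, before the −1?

[0] 5 ≡ 3 + 2 (base 3). Lift 4: 6. −1: 5.
[1] 5 ≡ 4 + 1 (base 4). Lift 5: 6. −1: 5.
[2] 5 ≡ 5 (base 5). Lift 6: 6. −1: 5.
[3] 5 ≡ 5 (base 6). Lift 7: 5. −1: 4.
[4] 4 ≡ 4 (base 7). Lift 8: 4. −1: 3.

3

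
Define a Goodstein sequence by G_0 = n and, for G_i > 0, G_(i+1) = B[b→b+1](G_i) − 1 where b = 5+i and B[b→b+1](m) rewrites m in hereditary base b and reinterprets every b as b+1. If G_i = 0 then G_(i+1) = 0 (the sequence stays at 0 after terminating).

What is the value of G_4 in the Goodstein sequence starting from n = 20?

29

20 —HB5→ 4·5 —bump→ 4·6 = 24 —(−1)→ 23
23 —HB6→ 3·6 + 5 —bump→ 3·7 + 5 = 26 —(−1)→ 25
25 —HB7→ 3·7 + 4 —bump→ 3·8 + 4 = 28 —(−1)→ 27
27 —HB8→ 3·8 + 3 —bump→ 3·9 + 3 = 30 —(−1)→ 29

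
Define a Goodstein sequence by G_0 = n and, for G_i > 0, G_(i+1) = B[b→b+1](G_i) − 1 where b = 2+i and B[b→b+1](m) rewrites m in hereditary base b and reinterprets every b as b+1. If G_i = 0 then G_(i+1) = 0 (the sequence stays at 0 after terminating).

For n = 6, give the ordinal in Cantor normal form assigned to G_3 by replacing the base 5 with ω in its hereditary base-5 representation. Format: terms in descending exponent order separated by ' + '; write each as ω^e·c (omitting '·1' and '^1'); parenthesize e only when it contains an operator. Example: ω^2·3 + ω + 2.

ω^ω

step 0: 6 = 2^2 + 2; sub 3 for 2: 3^3 + 3; = 30; G_1 = 30−1 = 29
step 1: 29 = 3^3 + 2; sub 4 for 3: 4^4 + 2; = 258; G_2 = 258−1 = 257
step 2: 257 = 4^4 + 1; sub 5 for 4: 5^5 + 1; = 3126; G_3 = 3126−1 = 3125
step 3: 3125 = 5^5; sub 6 for 5: 6^6; = 46656; G_4 = 46656−1 = 46655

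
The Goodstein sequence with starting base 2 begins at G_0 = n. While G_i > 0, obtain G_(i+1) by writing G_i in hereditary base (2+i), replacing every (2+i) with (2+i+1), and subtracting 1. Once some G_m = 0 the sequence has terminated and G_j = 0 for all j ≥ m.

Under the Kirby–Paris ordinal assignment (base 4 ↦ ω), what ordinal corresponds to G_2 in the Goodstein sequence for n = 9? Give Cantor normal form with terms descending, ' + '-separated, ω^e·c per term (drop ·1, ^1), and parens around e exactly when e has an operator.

ω^ω·3 + ω^3·3 + ω^2·3 + ω·3 + 3

step 0: 9 = 2^(2 + 1) + 1; sub 3 for 2: 3^(3 + 1) + 1; = 82; G_1 = 82−1 = 81
step 1: 81 = 3^(3 + 1); sub 4 for 3: 4^(4 + 1); = 1024; G_2 = 1024−1 = 1023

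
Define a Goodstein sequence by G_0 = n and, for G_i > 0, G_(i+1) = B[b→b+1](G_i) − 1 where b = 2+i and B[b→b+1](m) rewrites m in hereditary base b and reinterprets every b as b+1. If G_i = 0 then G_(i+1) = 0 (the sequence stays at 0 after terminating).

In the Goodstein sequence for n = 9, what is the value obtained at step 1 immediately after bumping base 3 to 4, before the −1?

G_0 = 9. HB_2(9) = 2^(2 + 1) + 1. Bump = 82. G_1 = 81.
G_1 = 81. HB_3(81) = 3^(3 + 1). Bump = 1024. G_2 = 1023.

1024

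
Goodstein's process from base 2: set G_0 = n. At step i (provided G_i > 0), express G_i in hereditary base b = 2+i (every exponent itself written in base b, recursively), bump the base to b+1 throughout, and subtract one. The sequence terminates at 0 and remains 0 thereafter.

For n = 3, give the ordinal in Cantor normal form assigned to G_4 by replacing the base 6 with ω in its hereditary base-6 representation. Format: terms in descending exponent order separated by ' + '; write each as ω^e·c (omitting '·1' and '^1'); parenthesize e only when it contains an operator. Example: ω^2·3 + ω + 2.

3 —HB2→ 2 + 1 —bump→ 3 + 1 = 4 —(−1)→ 3
3 —HB3→ 3 —bump→ 4 = 4 —(−1)→ 3
3 —HB4→ 3 —bump→ 3 = 3 —(−1)→ 2
2 —HB5→ 2 —bump→ 2 = 2 —(−1)→ 1
1 —HB6→ 1 —bump→ 1 = 1 —(−1)→ 0

1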